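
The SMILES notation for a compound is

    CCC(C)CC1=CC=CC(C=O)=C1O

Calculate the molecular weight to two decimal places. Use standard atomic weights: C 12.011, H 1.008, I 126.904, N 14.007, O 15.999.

First, the molecular formula is C12H16O2 (counting implicit H from valence).
  C: 12 × 12.011 = 144.132
  H: 16 × 1.008 = 16.128
  O: 2 × 15.999 = 31.998
Sum: 12×12.011 + 16×1.008 + 2×15.999 = 192.258 → 192.26 g/mol.

192.26 g/mol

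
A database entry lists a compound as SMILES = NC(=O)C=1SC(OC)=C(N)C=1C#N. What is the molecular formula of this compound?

C7H7N3O2S

Walk through each heavy atom and fill implicit hydrogens from standard valence (C 4, N 3, O 2, S 2, halogen 1):
  atom 1: N, bond orders sum to 1 (valence 3) → 2 H
  atom 2: C, bond orders sum to 4 (valence 4) → 0 H
  atom 3: O, bond orders sum to 2 (valence 2) → 0 H
  atom 4: C, bond orders sum to 4 (valence 4) → 0 H
  atom 5: S, bond orders sum to 2 (valence 2) → 0 H
  atom 6: C, bond orders sum to 4 (valence 4) → 0 H
  atom 7: O, bond orders sum to 2 (valence 2) → 0 H
  atom 8: C, bond orders sum to 1 (valence 4) → 3 H
  atom 9: C, bond orders sum to 4 (valence 4) → 0 H
  atom 10: N, bond orders sum to 1 (valence 3) → 2 H
  atom 11: C, bond orders sum to 4 (valence 4) → 0 H
  atom 12: C, bond orders sum to 4 (valence 4) → 0 H
  atom 13: N, bond orders sum to 3 (valence 3) → 0 H
Totals → C:7, H:7, N:3, O:2, S:1.
In Hill order: C7H7N3O2S.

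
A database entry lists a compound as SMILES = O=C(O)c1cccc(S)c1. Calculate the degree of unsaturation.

Molecular formula: C7H6O2S.
DoU = (2C + 2 + N − H − X) / 2, where X is the halogen count and O/S are ignored.
    = (2·7 + 2 + 0 − 6 − 0) / 2 = 10 / 2 = 5.

5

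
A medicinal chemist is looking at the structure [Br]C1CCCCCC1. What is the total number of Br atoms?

Scan the SMILES for Br atoms (remember two-letter symbols like Cl and Br are single atoms).
Bromine count: 1.

1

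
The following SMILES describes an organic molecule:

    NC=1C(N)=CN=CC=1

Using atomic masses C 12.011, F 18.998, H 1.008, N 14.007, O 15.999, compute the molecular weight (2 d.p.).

109.13 g/mol

First, the molecular formula is C5H7N3 (counting implicit H from valence).
  C: 5 × 12.011 = 60.055
  H: 7 × 1.008 = 7.056
  N: 3 × 14.007 = 42.021
Sum: 5×12.011 + 7×1.008 + 3×14.007 = 109.132 → 109.13 g/mol.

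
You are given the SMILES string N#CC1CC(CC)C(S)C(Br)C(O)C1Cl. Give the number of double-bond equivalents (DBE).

Molecular formula: C10H15BrClNOS.
DoU = (2C + 2 + N − H − X) / 2, where X is the halogen count and O/S are ignored.
    = (2·10 + 2 + 1 − 15 − 2) / 2 = 6 / 2 = 3.

3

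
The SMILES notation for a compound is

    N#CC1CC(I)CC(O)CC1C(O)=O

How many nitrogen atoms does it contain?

Scan the SMILES for N atoms (remember two-letter symbols like Cl and Br are single atoms).
Nitrogen count: 1.

1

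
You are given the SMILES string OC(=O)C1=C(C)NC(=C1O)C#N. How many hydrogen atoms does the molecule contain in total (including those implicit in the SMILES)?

Walk through each heavy atom and fill implicit hydrogens from standard valence (C 4, N 3, O 2, S 2, halogen 1):
  atom 1: O, bond orders sum to 1 (valence 2) → 1 H
  atom 2: C, bond orders sum to 4 (valence 4) → 0 H
  atom 3: O, bond orders sum to 2 (valence 2) → 0 H
  atom 4: C, bond orders sum to 4 (valence 4) → 0 H
  atom 5: C, bond orders sum to 4 (valence 4) → 0 H
  atom 6: C, bond orders sum to 1 (valence 4) → 3 H
  atom 7: N, bond orders sum to 2 (valence 3) → 1 H
  atom 8: C, bond orders sum to 4 (valence 4) → 0 H
  atom 9: C, bond orders sum to 4 (valence 4) → 0 H
  atom 10: O, bond orders sum to 1 (valence 2) → 1 H
  atom 11: C, bond orders sum to 4 (valence 4) → 0 H
  atom 12: N, bond orders sum to 3 (valence 3) → 0 H
Total hydrogens: 6.

6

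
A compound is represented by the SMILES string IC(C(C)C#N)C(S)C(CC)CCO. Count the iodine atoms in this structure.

Scan the SMILES for I atoms (remember two-letter symbols like Cl and Br are single atoms).
Iodine count: 1.

1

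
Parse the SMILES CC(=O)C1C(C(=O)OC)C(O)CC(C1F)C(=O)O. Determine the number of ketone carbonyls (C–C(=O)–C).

The ketone motif appears at heavy-atom position 2 in the SMILES.
Other groups present: 1 carboxylic acid, 1 ester, 1 hydroxyl.
Ketone count: 1.

1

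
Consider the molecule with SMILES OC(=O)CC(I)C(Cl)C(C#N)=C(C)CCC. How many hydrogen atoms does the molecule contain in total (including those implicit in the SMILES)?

Walk through each heavy atom and fill implicit hydrogens from standard valence (C 4, N 3, O 2, S 2, halogen 1):
  atom 1: O, bond orders sum to 1 (valence 2) → 1 H
  atom 2: C, bond orders sum to 4 (valence 4) → 0 H
  atom 3: O, bond orders sum to 2 (valence 2) → 0 H
  atom 4: C, bond orders sum to 2 (valence 4) → 2 H
  atom 5: C, bond orders sum to 3 (valence 4) → 1 H
  atom 6: I (halogen, monovalent) → 0 H
  atom 7: C, bond orders sum to 3 (valence 4) → 1 H
  atom 8: Cl (halogen, monovalent) → 0 H
  atom 9: C, bond orders sum to 4 (valence 4) → 0 H
  atom 10: C, bond orders sum to 4 (valence 4) → 0 H
  atom 11: N, bond orders sum to 3 (valence 3) → 0 H
  atom 12: C, bond orders sum to 4 (valence 4) → 0 H
  atom 13: C, bond orders sum to 1 (valence 4) → 3 H
  atom 14: C, bond orders sum to 2 (valence 4) → 2 H
  atom 15: C, bond orders sum to 2 (valence 4) → 2 H
  atom 16: C, bond orders sum to 1 (valence 4) → 3 H
Total hydrogens: 15.

15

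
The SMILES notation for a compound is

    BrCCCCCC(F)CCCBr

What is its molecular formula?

C9H17Br2F

Walk through each heavy atom and fill implicit hydrogens from standard valence (C 4, N 3, O 2, S 2, halogen 1):
  atom 1: Br (halogen, monovalent) → 0 H
  atom 2: C, bond orders sum to 2 (valence 4) → 2 H
  atom 3: C, bond orders sum to 2 (valence 4) → 2 H
  atom 4: C, bond orders sum to 2 (valence 4) → 2 H
  atom 5: C, bond orders sum to 2 (valence 4) → 2 H
  atom 6: C, bond orders sum to 2 (valence 4) → 2 H
  atom 7: C, bond orders sum to 3 (valence 4) → 1 H
  atom 8: F (halogen, monovalent) → 0 H
  atom 9: C, bond orders sum to 2 (valence 4) → 2 H
  atom 10: C, bond orders sum to 2 (valence 4) → 2 H
  atom 11: C, bond orders sum to 2 (valence 4) → 2 H
  atom 12: Br (halogen, monovalent) → 0 H
Totals → C:9, H:17, Br:2, F:1.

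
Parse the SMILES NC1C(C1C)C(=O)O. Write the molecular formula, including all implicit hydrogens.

Walk through each heavy atom and fill implicit hydrogens from standard valence (C 4, N 3, O 2, S 2, halogen 1):
  atom 1: N, bond orders sum to 1 (valence 3) → 2 H
  atom 2: C, bond orders sum to 3 (valence 4) → 1 H
  atom 3: C, bond orders sum to 3 (valence 4) → 1 H
  atom 4: C, bond orders sum to 3 (valence 4) → 1 H
  atom 5: C, bond orders sum to 1 (valence 4) → 3 H
  atom 6: C, bond orders sum to 4 (valence 4) → 0 H
  atom 7: O, bond orders sum to 2 (valence 2) → 0 H
  atom 8: O, bond orders sum to 1 (valence 2) → 1 H
Totals → C:5, H:9, N:1, O:2.

C5H9NO2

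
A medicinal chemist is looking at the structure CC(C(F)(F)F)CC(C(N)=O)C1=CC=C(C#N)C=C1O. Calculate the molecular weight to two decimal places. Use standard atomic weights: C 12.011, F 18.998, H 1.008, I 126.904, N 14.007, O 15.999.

First, the molecular formula is C13H13F3N2O2 (counting implicit H from valence).
  C: 13 × 12.011 = 156.143
  F: 3 × 18.998 = 56.994
  H: 13 × 1.008 = 13.104
  N: 2 × 14.007 = 28.014
  O: 2 × 15.999 = 31.998
Sum: 13×12.011 + 3×18.998 + 13×1.008 + 2×14.007 + 2×15.999 = 286.253 → 286.25 g/mol.

286.25 g/mol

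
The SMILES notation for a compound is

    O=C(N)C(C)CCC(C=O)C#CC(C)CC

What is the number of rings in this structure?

In SMILES, each pair of matching ring-closure digits denotes one ring-closing bond; the number of such bonds equals the number of independent rings.
Ring-closure bonds here: 0.

0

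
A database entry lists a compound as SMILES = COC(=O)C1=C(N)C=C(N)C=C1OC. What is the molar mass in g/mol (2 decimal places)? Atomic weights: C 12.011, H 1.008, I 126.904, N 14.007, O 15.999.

196.21 g/mol

First, the molecular formula is C9H12N2O3 (counting implicit H from valence).
  C: 9 × 12.011 = 108.099
  H: 12 × 1.008 = 12.096
  N: 2 × 14.007 = 28.014
  O: 3 × 15.999 = 47.997
Sum: 9×12.011 + 12×1.008 + 2×14.007 + 3×15.999 = 196.206 → 196.21 g/mol.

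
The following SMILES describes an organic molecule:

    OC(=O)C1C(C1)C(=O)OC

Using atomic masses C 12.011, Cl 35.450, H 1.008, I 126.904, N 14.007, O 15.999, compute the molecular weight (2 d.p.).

144.13 g/mol

First, the molecular formula is C6H8O4 (counting implicit H from valence).
  C: 6 × 12.011 = 72.066
  H: 8 × 1.008 = 8.064
  O: 4 × 15.999 = 63.996
Sum: 6×12.011 + 8×1.008 + 4×15.999 = 144.126 → 144.13 g/mol.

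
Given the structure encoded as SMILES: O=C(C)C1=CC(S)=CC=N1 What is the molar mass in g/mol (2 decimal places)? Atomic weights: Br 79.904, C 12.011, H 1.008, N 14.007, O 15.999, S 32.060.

153.20 g/mol

First, the molecular formula is C7H7NOS (counting implicit H from valence).
  C: 7 × 12.011 = 84.077
  H: 7 × 1.008 = 7.056
  N: 1 × 14.007 = 14.007
  O: 1 × 15.999 = 15.999
  S: 1 × 32.060 = 32.060
Sum: 7×12.011 + 7×1.008 + 1×14.007 + 1×15.999 + 1×32.060 = 153.199 → 153.20 g/mol.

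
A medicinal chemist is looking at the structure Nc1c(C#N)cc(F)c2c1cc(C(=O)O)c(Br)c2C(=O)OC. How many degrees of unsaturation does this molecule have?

11

Molecular formula: C14H8BrFN2O4.
DoU = (2C + 2 + N − H − X) / 2, where X is the halogen count and O/S are ignored.
    = (2·14 + 2 + 2 − 8 − 2) / 2 = 22 / 2 = 11.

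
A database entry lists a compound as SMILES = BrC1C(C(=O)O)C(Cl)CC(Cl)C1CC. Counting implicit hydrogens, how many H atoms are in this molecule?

Walk through each heavy atom and fill implicit hydrogens from standard valence (C 4, N 3, O 2, S 2, halogen 1):
  atom 1: Br (halogen, monovalent) → 0 H
  atom 2: C, bond orders sum to 3 (valence 4) → 1 H
  atom 3: C, bond orders sum to 3 (valence 4) → 1 H
  atom 4: C, bond orders sum to 4 (valence 4) → 0 H
  atom 5: O, bond orders sum to 2 (valence 2) → 0 H
  atom 6: O, bond orders sum to 1 (valence 2) → 1 H
  atom 7: C, bond orders sum to 3 (valence 4) → 1 H
  atom 8: Cl (halogen, monovalent) → 0 H
  atom 9: C, bond orders sum to 2 (valence 4) → 2 H
  atom 10: C, bond orders sum to 3 (valence 4) → 1 H
  atom 11: Cl (halogen, monovalent) → 0 H
  atom 12: C, bond orders sum to 3 (valence 4) → 1 H
  atom 13: C, bond orders sum to 2 (valence 4) → 2 H
  atom 14: C, bond orders sum to 1 (valence 4) → 3 H
Total hydrogens: 13.

13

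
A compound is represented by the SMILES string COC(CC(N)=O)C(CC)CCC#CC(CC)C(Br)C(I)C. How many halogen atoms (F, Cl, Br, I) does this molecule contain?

2

Halogen atoms appear at heavy-atom positions 19, 21 (1×Br, 1×I).
Other groups present: 1 alkyne, 1 amide, 1 ether.
Halogen count: 2.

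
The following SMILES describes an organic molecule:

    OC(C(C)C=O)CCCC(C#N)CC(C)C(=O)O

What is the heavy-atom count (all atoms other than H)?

18

Every atom symbol written in the SMILES (organic subset) is one heavy atom; implicit H are not written.
Heavy atoms by element → C:13, N:1, O:4.
Total: 18.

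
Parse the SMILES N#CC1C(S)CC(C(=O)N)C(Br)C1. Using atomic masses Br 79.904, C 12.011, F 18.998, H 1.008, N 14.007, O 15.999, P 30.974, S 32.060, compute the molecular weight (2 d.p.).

First, the molecular formula is C8H11BrN2OS (counting implicit H from valence).
  Br: 1 × 79.904 = 79.904
  C: 8 × 12.011 = 96.088
  H: 11 × 1.008 = 11.088
  N: 2 × 14.007 = 28.014
  O: 1 × 15.999 = 15.999
  S: 1 × 32.060 = 32.060
Sum: 1×79.904 + 8×12.011 + 11×1.008 + 2×14.007 + 1×15.999 + 1×32.060 = 263.153 → 263.15 g/mol.

263.15 g/mol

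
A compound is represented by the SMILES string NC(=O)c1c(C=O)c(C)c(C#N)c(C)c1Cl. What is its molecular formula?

Walk through each heavy atom and fill implicit hydrogens from standard valence (C 4, N 3, O 2, S 2, halogen 1); for lowercase aromatic atoms, an aromatic c carries 1 H when it has two neighbours and 0 H with three, and aromatic n carries 0 H:
  atom 1: N, bond orders sum to 1 (valence 3) → 2 H
  atom 2: C, bond orders sum to 4 (valence 4) → 0 H
  atom 3: O, bond orders sum to 2 (valence 2) → 0 H
  atom 4: aromatic c, 3 neighbours → 0 H
  atom 5: aromatic c, 3 neighbours → 0 H
  atom 6: C, bond orders sum to 3 (valence 4) → 1 H
  atom 7: O, bond orders sum to 2 (valence 2) → 0 H
  atom 8: aromatic c, 3 neighbours → 0 H
  atom 9: C, bond orders sum to 1 (valence 4) → 3 H
  atom 10: aromatic c, 3 neighbours → 0 H
  atom 11: C, bond orders sum to 4 (valence 4) → 0 H
  atom 12: N, bond orders sum to 3 (valence 3) → 0 H
  atom 13: aromatic c, 3 neighbours → 0 H
  atom 14: C, bond orders sum to 1 (valence 4) → 3 H
  atom 15: aromatic c, 3 neighbours → 0 H
  atom 16: Cl (halogen, monovalent) → 0 H
Totals → C:11, H:9, Cl:1, N:2, O:2.

C11H9ClN2O2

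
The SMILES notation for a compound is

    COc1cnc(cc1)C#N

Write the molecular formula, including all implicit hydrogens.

C7H6N2O

Walk through each heavy atom and fill implicit hydrogens from standard valence (C 4, N 3, O 2, S 2, halogen 1); for lowercase aromatic atoms, an aromatic c carries 1 H when it has two neighbours and 0 H with three, and aromatic n carries 0 H:
  atom 1: C, bond orders sum to 1 (valence 4) → 3 H
  atom 2: O, bond orders sum to 2 (valence 2) → 0 H
  atom 3: aromatic c, 3 neighbours → 0 H
  atom 4: aromatic c, 2 neighbours → 1 H
  atom 5: aromatic n, 2 neighbours → 0 H
  atom 6: aromatic c, 3 neighbours → 0 H
  atom 7: aromatic c, 2 neighbours → 1 H
  atom 8: aromatic c, 2 neighbours → 1 H
  atom 9: C, bond orders sum to 4 (valence 4) → 0 H
  atom 10: N, bond orders sum to 3 (valence 3) → 0 H
Totals → C:7, H:6, N:2, O:1.
In Hill order: C7H6N2O.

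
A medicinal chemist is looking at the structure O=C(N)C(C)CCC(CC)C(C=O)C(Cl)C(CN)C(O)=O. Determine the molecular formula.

C14H25ClN2O4

Walk through each heavy atom and fill implicit hydrogens from standard valence (C 4, N 3, O 2, S 2, halogen 1):
  atom 1: O, bond orders sum to 2 (valence 2) → 0 H
  atom 2: C, bond orders sum to 4 (valence 4) → 0 H
  atom 3: N, bond orders sum to 1 (valence 3) → 2 H
  atom 4: C, bond orders sum to 3 (valence 4) → 1 H
  atom 5: C, bond orders sum to 1 (valence 4) → 3 H
  atom 6: C, bond orders sum to 2 (valence 4) → 2 H
  atom 7: C, bond orders sum to 2 (valence 4) → 2 H
  atom 8: C, bond orders sum to 3 (valence 4) → 1 H
  atom 9: C, bond orders sum to 2 (valence 4) → 2 H
  atom 10: C, bond orders sum to 1 (valence 4) → 3 H
  atom 11: C, bond orders sum to 3 (valence 4) → 1 H
  atom 12: C, bond orders sum to 3 (valence 4) → 1 H
  atom 13: O, bond orders sum to 2 (valence 2) → 0 H
  atom 14: C, bond orders sum to 3 (valence 4) → 1 H
  atom 15: Cl (halogen, monovalent) → 0 H
  atom 16: C, bond orders sum to 3 (valence 4) → 1 H
  atom 17: C, bond orders sum to 2 (valence 4) → 2 H
  atom 18: N, bond orders sum to 1 (valence 3) → 2 H
  atom 19: C, bond orders sum to 4 (valence 4) → 0 H
  atom 20: O, bond orders sum to 1 (valence 2) → 1 H
  atom 21: O, bond orders sum to 2 (valence 2) → 0 H
Totals → C:14, H:25, Cl:1, N:2, O:4.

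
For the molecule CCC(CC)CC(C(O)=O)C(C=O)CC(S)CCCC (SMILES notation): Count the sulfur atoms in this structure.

Scan the SMILES for S atoms (remember two-letter symbols like Cl and Br are single atoms).
Sulfur count: 1.

1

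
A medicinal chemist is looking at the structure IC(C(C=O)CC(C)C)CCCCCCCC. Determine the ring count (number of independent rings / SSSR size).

0

In SMILES, each pair of matching ring-closure digits denotes one ring-closing bond; the number of such bonds equals the number of independent rings.
Ring-closure bonds here: 0.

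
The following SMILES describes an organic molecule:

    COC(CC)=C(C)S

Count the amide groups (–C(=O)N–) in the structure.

0

Scan the SMILES for the amide motif — none present.
Groups that are present: 1 alkene, 1 ether, 1 thiol.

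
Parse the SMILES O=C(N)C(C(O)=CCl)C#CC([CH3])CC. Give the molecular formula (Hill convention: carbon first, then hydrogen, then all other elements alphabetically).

C10H14ClNO2

Walk through each heavy atom and fill implicit hydrogens from standard valence (C 4, N 3, O 2, S 2, halogen 1):
  atom 1: O, bond orders sum to 2 (valence 2) → 0 H
  atom 2: C, bond orders sum to 4 (valence 4) → 0 H
  atom 3: N, bond orders sum to 1 (valence 3) → 2 H
  atom 4: C, bond orders sum to 3 (valence 4) → 1 H
  atom 5: C, bond orders sum to 4 (valence 4) → 0 H
  atom 6: O, bond orders sum to 1 (valence 2) → 1 H
  atom 7: C, bond orders sum to 3 (valence 4) → 1 H
  atom 8: Cl (halogen, monovalent) → 0 H
  atom 9: C, bond orders sum to 4 (valence 4) → 0 H
  atom 10: C, bond orders sum to 4 (valence 4) → 0 H
  atom 11: C, bond orders sum to 3 (valence 4) → 1 H
  atom 12: C with explicit H count 3
  atom 13: C, bond orders sum to 2 (valence 4) → 2 H
  atom 14: C, bond orders sum to 1 (valence 4) → 3 H
Totals → C:10, H:14, Cl:1, N:1, O:2.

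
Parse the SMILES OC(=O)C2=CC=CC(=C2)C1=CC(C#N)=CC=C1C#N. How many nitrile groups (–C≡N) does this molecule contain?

2

The nitrile motif appears at heavy-atom positions 13, 18 in the SMILES.
Other groups present: 1 carboxylic acid.
Nitrile count: 2.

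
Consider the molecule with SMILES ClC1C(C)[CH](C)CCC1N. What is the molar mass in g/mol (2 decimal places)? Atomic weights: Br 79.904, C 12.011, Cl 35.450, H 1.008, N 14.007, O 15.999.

161.67 g/mol

First, the molecular formula is C8H16ClN (counting implicit H from valence).
  C: 8 × 12.011 = 96.088
  Cl: 1 × 35.450 = 35.450
  H: 16 × 1.008 = 16.128
  N: 1 × 14.007 = 14.007
Sum: 8×12.011 + 1×35.450 + 16×1.008 + 1×14.007 = 161.673 → 161.67 g/mol.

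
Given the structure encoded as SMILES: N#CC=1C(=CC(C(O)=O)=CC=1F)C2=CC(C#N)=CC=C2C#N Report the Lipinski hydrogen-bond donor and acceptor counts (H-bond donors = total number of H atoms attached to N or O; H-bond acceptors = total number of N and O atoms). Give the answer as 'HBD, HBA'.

1, 5

Donors: find every N or O and count the H atoms it carries.
  atom 1 (N): bond orders sum to 3 → 0 H
  atom 8 (O): bond orders sum to 1 → 1 H
  atom 9 (O): bond orders sum to 2 → 0 H
  atom 17 (N): bond orders sum to 3 → 0 H
  atom 22 (N): bond orders sum to 3 → 0 H
Lipinski HBD = 1.
Acceptors: N atoms = 3, O atoms = 2 → HBA = 5.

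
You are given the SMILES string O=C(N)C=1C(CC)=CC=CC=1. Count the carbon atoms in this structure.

9

Count every carbon token in the SMILES (each C, including those in ring-closure positions and inside branches).
Carbon count: 9.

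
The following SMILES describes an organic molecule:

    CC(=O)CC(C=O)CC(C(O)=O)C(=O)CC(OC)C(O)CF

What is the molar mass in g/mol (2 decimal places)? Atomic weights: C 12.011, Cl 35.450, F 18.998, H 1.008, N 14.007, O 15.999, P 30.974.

320.31 g/mol

First, the molecular formula is C14H21FO7 (counting implicit H from valence).
  C: 14 × 12.011 = 168.154
  F: 1 × 18.998 = 18.998
  H: 21 × 1.008 = 21.168
  O: 7 × 15.999 = 111.993
Sum: 14×12.011 + 1×18.998 + 21×1.008 + 7×15.999 = 320.313 → 320.31 g/mol.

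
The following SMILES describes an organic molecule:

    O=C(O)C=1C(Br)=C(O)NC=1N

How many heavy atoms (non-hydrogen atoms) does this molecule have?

Every atom symbol written in the SMILES (organic subset) is one heavy atom; implicit H are not written.
Heavy atoms by element → Br:1, C:5, N:2, O:3.
Total: 11.

11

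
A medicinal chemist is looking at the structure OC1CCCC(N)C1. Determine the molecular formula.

Walk through each heavy atom and fill implicit hydrogens from standard valence (C 4, N 3, O 2, S 2, halogen 1):
  atom 1: O, bond orders sum to 1 (valence 2) → 1 H
  atom 2: C, bond orders sum to 3 (valence 4) → 1 H
  atom 3: C, bond orders sum to 2 (valence 4) → 2 H
  atom 4: C, bond orders sum to 2 (valence 4) → 2 H
  atom 5: C, bond orders sum to 2 (valence 4) → 2 H
  atom 6: C, bond orders sum to 3 (valence 4) → 1 H
  atom 7: N, bond orders sum to 1 (valence 3) → 2 H
  atom 8: C, bond orders sum to 2 (valence 4) → 2 H
Totals → C:6, H:13, N:1, O:1.
In Hill order: C6H13NO.

C6H13NO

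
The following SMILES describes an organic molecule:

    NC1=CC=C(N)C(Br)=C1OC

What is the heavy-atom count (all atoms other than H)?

Every atom symbol written in the SMILES (organic subset) is one heavy atom; implicit H are not written.
Heavy atoms by element → Br:1, C:7, N:2, O:1.
Total: 11.

11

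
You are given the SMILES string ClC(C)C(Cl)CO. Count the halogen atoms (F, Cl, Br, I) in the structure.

Halogen atoms appear at heavy-atom positions 1, 5 (2×Cl).
Other groups present: 1 hydroxyl.
Halogen count: 2.

2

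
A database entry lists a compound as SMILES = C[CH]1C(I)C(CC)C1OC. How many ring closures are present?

In SMILES, each pair of matching ring-closure digits denotes one ring-closing bond; the number of such bonds equals the number of independent rings.
Ring-closure bonds here: 1.

1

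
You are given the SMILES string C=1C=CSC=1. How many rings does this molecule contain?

1

In SMILES, each pair of matching ring-closure digits denotes one ring-closing bond; the number of such bonds equals the number of independent rings.
Ring-closure bonds here: 1.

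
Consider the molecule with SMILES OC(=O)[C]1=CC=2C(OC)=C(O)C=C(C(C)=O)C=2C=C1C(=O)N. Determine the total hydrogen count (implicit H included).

Walk through each heavy atom and fill implicit hydrogens from standard valence (C 4, N 3, O 2, S 2, halogen 1):
  atom 1: O, bond orders sum to 1 (valence 2) → 1 H
  atom 2: C, bond orders sum to 4 (valence 4) → 0 H
  atom 3: O, bond orders sum to 2 (valence 2) → 0 H
  atom 4: C with explicit H count 0
  atom 5: C, bond orders sum to 3 (valence 4) → 1 H
  atom 6: C, bond orders sum to 4 (valence 4) → 0 H
  atom 7: C, bond orders sum to 4 (valence 4) → 0 H
  atom 8: O, bond orders sum to 2 (valence 2) → 0 H
  atom 9: C, bond orders sum to 1 (valence 4) → 3 H
  atom 10: C, bond orders sum to 4 (valence 4) → 0 H
  atom 11: O, bond orders sum to 1 (valence 2) → 1 H
  atom 12: C, bond orders sum to 3 (valence 4) → 1 H
  atom 13: C, bond orders sum to 4 (valence 4) → 0 H
  atom 14: C, bond orders sum to 4 (valence 4) → 0 H
  atom 15: C, bond orders sum to 1 (valence 4) → 3 H
  atom 16: O, bond orders sum to 2 (valence 2) → 0 H
  atom 17: C, bond orders sum to 4 (valence 4) → 0 H
  atom 18: C, bond orders sum to 3 (valence 4) → 1 H
  atom 19: C, bond orders sum to 4 (valence 4) → 0 H
  atom 20: C, bond orders sum to 4 (valence 4) → 0 H
  atom 21: O, bond orders sum to 2 (valence 2) → 0 H
  atom 22: N, bond orders sum to 1 (valence 3) → 2 H
Total hydrogens: 13.

13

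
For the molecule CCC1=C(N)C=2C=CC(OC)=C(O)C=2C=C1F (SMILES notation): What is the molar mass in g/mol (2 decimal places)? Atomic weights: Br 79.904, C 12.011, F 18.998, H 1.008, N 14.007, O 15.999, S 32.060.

First, the molecular formula is C13H14FNO2 (counting implicit H from valence).
  C: 13 × 12.011 = 156.143
  F: 1 × 18.998 = 18.998
  H: 14 × 1.008 = 14.112
  N: 1 × 14.007 = 14.007
  O: 2 × 15.999 = 31.998
Sum: 13×12.011 + 1×18.998 + 14×1.008 + 1×14.007 + 2×15.999 = 235.258 → 235.26 g/mol.

235.26 g/mol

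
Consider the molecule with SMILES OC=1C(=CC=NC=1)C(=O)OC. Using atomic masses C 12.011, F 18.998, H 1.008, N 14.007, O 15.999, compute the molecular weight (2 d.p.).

153.14 g/mol

First, the molecular formula is C7H7NO3 (counting implicit H from valence).
  C: 7 × 12.011 = 84.077
  H: 7 × 1.008 = 7.056
  N: 1 × 14.007 = 14.007
  O: 3 × 15.999 = 47.997
Sum: 7×12.011 + 7×1.008 + 1×14.007 + 3×15.999 = 153.137 → 153.14 g/mol.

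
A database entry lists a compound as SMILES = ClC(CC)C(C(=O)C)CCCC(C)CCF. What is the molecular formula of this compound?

C13H24ClFO

Walk through each heavy atom and fill implicit hydrogens from standard valence (C 4, N 3, O 2, S 2, halogen 1):
  atom 1: Cl (halogen, monovalent) → 0 H
  atom 2: C, bond orders sum to 3 (valence 4) → 1 H
  atom 3: C, bond orders sum to 2 (valence 4) → 2 H
  atom 4: C, bond orders sum to 1 (valence 4) → 3 H
  atom 5: C, bond orders sum to 3 (valence 4) → 1 H
  atom 6: C, bond orders sum to 4 (valence 4) → 0 H
  atom 7: O, bond orders sum to 2 (valence 2) → 0 H
  atom 8: C, bond orders sum to 1 (valence 4) → 3 H
  atom 9: C, bond orders sum to 2 (valence 4) → 2 H
  atom 10: C, bond orders sum to 2 (valence 4) → 2 H
  atom 11: C, bond orders sum to 2 (valence 4) → 2 H
  atom 12: C, bond orders sum to 3 (valence 4) → 1 H
  atom 13: C, bond orders sum to 1 (valence 4) → 3 H
  atom 14: C, bond orders sum to 2 (valence 4) → 2 H
  atom 15: C, bond orders sum to 2 (valence 4) → 2 H
  atom 16: F (halogen, monovalent) → 0 H
Totals → C:13, H:24, Cl:1, F:1, O:1.
In Hill order: C13H24ClFO.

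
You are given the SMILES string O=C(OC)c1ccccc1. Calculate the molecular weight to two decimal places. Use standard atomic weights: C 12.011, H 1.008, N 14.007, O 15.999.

First, the molecular formula is C8H8O2 (counting implicit H from valence).
  C: 8 × 12.011 = 96.088
  H: 8 × 1.008 = 8.064
  O: 2 × 15.999 = 31.998
Sum: 8×12.011 + 8×1.008 + 2×15.999 = 136.150 → 136.15 g/mol.

136.15 g/mol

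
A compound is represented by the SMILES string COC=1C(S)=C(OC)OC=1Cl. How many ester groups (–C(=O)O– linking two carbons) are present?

Scan the SMILES for the ester motif — none present.
Groups that are present: 2 ether, 1 thiol.

0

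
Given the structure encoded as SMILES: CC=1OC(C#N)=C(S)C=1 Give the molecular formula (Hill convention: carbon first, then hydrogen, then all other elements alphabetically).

C6H5NOS

Walk through each heavy atom and fill implicit hydrogens from standard valence (C 4, N 3, O 2, S 2, halogen 1):
  atom 1: C, bond orders sum to 1 (valence 4) → 3 H
  atom 2: C, bond orders sum to 4 (valence 4) → 0 H
  atom 3: O, bond orders sum to 2 (valence 2) → 0 H
  atom 4: C, bond orders sum to 4 (valence 4) → 0 H
  atom 5: C, bond orders sum to 4 (valence 4) → 0 H
  atom 6: N, bond orders sum to 3 (valence 3) → 0 H
  atom 7: C, bond orders sum to 4 (valence 4) → 0 H
  atom 8: S, bond orders sum to 1 (valence 2) → 1 H
  atom 9: C, bond orders sum to 3 (valence 4) → 1 H
Totals → C:6, H:5, N:1, O:1, S:1.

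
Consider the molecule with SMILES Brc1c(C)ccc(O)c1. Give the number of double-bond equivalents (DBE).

4

Molecular formula: C7H7BrO.
DoU = (2C + 2 + N − H − X) / 2, where X is the halogen count and O/S are ignored.
    = (2·7 + 2 + 0 − 7 − 1) / 2 = 8 / 2 = 4.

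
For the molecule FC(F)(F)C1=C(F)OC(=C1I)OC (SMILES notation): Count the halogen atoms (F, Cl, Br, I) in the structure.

5

Halogen atoms appear at heavy-atom positions 1, 3, 4, 7, 11 (4×F, 1×I).
Other groups present: 1 ether.
Halogen count: 5.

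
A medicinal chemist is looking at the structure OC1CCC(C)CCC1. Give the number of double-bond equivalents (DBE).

Molecular formula: C8H16O.
DoU = (2C + 2 + N − H − X) / 2, where X is the halogen count and O/S are ignored.
    = (2·8 + 2 + 0 − 16 − 0) / 2 = 2 / 2 = 1.

1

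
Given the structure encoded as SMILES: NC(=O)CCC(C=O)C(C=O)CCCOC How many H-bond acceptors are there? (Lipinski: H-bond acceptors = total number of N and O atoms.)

5

N atoms: 1; O atoms: 4.
Lipinski HBA = 1 + 4 = 5.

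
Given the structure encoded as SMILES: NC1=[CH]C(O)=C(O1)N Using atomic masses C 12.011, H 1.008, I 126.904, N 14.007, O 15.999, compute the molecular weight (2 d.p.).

First, the molecular formula is C4H6N2O2 (counting implicit H from valence).
  C: 4 × 12.011 = 48.044
  H: 6 × 1.008 = 6.048
  N: 2 × 14.007 = 28.014
  O: 2 × 15.999 = 31.998
Sum: 4×12.011 + 6×1.008 + 2×14.007 + 2×15.999 = 114.104 → 114.10 g/mol.

114.10 g/mol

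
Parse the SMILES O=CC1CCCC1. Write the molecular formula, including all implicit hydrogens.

C6H10O

Walk through each heavy atom and fill implicit hydrogens from standard valence (C 4, N 3, O 2, S 2, halogen 1):
  atom 1: O, bond orders sum to 2 (valence 2) → 0 H
  atom 2: C, bond orders sum to 3 (valence 4) → 1 H
  atom 3: C, bond orders sum to 3 (valence 4) → 1 H
  atom 4: C, bond orders sum to 2 (valence 4) → 2 H
  atom 5: C, bond orders sum to 2 (valence 4) → 2 H
  atom 6: C, bond orders sum to 2 (valence 4) → 2 H
  atom 7: C, bond orders sum to 2 (valence 4) → 2 H
Totals → C:6, H:10, O:1.
In Hill order: C6H10O.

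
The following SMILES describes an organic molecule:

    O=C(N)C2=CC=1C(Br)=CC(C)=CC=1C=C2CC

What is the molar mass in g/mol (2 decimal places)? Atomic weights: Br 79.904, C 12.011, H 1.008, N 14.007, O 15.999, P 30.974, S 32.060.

First, the molecular formula is C14H14BrNO (counting implicit H from valence).
  Br: 1 × 79.904 = 79.904
  C: 14 × 12.011 = 168.154
  H: 14 × 1.008 = 14.112
  N: 1 × 14.007 = 14.007
  O: 1 × 15.999 = 15.999
Sum: 1×79.904 + 14×12.011 + 14×1.008 + 1×14.007 + 1×15.999 = 292.176 → 292.18 g/mol.

292.18 g/mol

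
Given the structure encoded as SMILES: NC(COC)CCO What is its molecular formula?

C5H13NO2

Walk through each heavy atom and fill implicit hydrogens from standard valence (C 4, N 3, O 2, S 2, halogen 1):
  atom 1: N, bond orders sum to 1 (valence 3) → 2 H
  atom 2: C, bond orders sum to 3 (valence 4) → 1 H
  atom 3: C, bond orders sum to 2 (valence 4) → 2 H
  atom 4: O, bond orders sum to 2 (valence 2) → 0 H
  atom 5: C, bond orders sum to 1 (valence 4) → 3 H
  atom 6: C, bond orders sum to 2 (valence 4) → 2 H
  atom 7: C, bond orders sum to 2 (valence 4) → 2 H
  atom 8: O, bond orders sum to 1 (valence 2) → 1 H
Totals → C:5, H:13, N:1, O:2.
In Hill order: C5H13NO2.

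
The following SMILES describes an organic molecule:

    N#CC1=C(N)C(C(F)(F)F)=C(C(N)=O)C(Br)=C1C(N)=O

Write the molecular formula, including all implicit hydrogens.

Walk through each heavy atom and fill implicit hydrogens from standard valence (C 4, N 3, O 2, S 2, halogen 1):
  atom 1: N, bond orders sum to 3 (valence 3) → 0 H
  atom 2: C, bond orders sum to 4 (valence 4) → 0 H
  atom 3: C, bond orders sum to 4 (valence 4) → 0 H
  atom 4: C, bond orders sum to 4 (valence 4) → 0 H
  atom 5: N, bond orders sum to 1 (valence 3) → 2 H
  atom 6: C, bond orders sum to 4 (valence 4) → 0 H
  atom 7: C, bond orders sum to 4 (valence 4) → 0 H
  atom 8: F (halogen, monovalent) → 0 H
  atom 9: F (halogen, monovalent) → 0 H
  atom 10: F (halogen, monovalent) → 0 H
  atom 11: C, bond orders sum to 4 (valence 4) → 0 H
  atom 12: C, bond orders sum to 4 (valence 4) → 0 H
  atom 13: N, bond orders sum to 1 (valence 3) → 2 H
  atom 14: O, bond orders sum to 2 (valence 2) → 0 H
  atom 15: C, bond orders sum to 4 (valence 4) → 0 H
  atom 16: Br (halogen, monovalent) → 0 H
  atom 17: C, bond orders sum to 4 (valence 4) → 0 H
  atom 18: C, bond orders sum to 4 (valence 4) → 0 H
  atom 19: N, bond orders sum to 1 (valence 3) → 2 H
  atom 20: O, bond orders sum to 2 (valence 2) → 0 H
Totals → C:10, H:6, Br:1, F:3, N:4, O:2.

C10H6BrF3N4O2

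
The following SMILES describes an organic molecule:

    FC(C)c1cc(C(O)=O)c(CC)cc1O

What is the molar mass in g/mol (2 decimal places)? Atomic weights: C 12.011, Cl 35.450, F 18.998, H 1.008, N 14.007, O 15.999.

212.22 g/mol

First, the molecular formula is C11H13FO3 (counting implicit H from valence).
  C: 11 × 12.011 = 132.121
  F: 1 × 18.998 = 18.998
  H: 13 × 1.008 = 13.104
  O: 3 × 15.999 = 47.997
Sum: 11×12.011 + 1×18.998 + 13×1.008 + 3×15.999 = 212.220 → 212.22 g/mol.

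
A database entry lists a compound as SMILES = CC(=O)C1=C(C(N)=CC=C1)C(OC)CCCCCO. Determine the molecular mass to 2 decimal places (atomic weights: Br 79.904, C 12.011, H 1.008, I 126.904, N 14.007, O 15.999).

First, the molecular formula is C15H23NO3 (counting implicit H from valence).
  C: 15 × 12.011 = 180.165
  H: 23 × 1.008 = 23.184
  N: 1 × 14.007 = 14.007
  O: 3 × 15.999 = 47.997
Sum: 15×12.011 + 23×1.008 + 1×14.007 + 3×15.999 = 265.353 → 265.35 g/mol.

265.35 g/mol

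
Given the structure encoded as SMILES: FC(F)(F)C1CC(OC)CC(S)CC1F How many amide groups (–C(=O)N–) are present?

0

Scan the SMILES for the amide motif — none present.
Groups that are present: 1 ether, 1 thiol.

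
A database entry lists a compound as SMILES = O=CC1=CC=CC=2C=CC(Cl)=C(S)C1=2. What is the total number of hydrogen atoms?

7

Walk through each heavy atom and fill implicit hydrogens from standard valence (C 4, N 3, O 2, S 2, halogen 1):
  atom 1: O, bond orders sum to 2 (valence 2) → 0 H
  atom 2: C, bond orders sum to 3 (valence 4) → 1 H
  atom 3: C, bond orders sum to 4 (valence 4) → 0 H
  atom 4: C, bond orders sum to 3 (valence 4) → 1 H
  atom 5: C, bond orders sum to 3 (valence 4) → 1 H
  atom 6: C, bond orders sum to 3 (valence 4) → 1 H
  atom 7: C, bond orders sum to 4 (valence 4) → 0 H
  atom 8: C, bond orders sum to 3 (valence 4) → 1 H
  atom 9: C, bond orders sum to 3 (valence 4) → 1 H
  atom 10: C, bond orders sum to 4 (valence 4) → 0 H
  atom 11: Cl (halogen, monovalent) → 0 H
  atom 12: C, bond orders sum to 4 (valence 4) → 0 H
  atom 13: S, bond orders sum to 1 (valence 2) → 1 H
  atom 14: C, bond orders sum to 4 (valence 4) → 0 H
Total hydrogens: 7.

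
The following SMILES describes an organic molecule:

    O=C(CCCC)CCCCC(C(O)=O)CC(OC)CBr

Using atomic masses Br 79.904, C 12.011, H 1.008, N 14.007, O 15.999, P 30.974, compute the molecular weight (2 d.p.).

351.28 g/mol

First, the molecular formula is C15H27BrO4 (counting implicit H from valence).
  Br: 1 × 79.904 = 79.904
  C: 15 × 12.011 = 180.165
  H: 27 × 1.008 = 27.216
  O: 4 × 15.999 = 63.996
Sum: 1×79.904 + 15×12.011 + 27×1.008 + 4×15.999 = 351.281 → 351.28 g/mol.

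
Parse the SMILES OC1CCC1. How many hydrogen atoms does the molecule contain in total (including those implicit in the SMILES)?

Walk through each heavy atom and fill implicit hydrogens from standard valence (C 4, N 3, O 2, S 2, halogen 1):
  atom 1: O, bond orders sum to 1 (valence 2) → 1 H
  atom 2: C, bond orders sum to 3 (valence 4) → 1 H
  atom 3: C, bond orders sum to 2 (valence 4) → 2 H
  atom 4: C, bond orders sum to 2 (valence 4) → 2 H
  atom 5: C, bond orders sum to 2 (valence 4) → 2 H
Total hydrogens: 8.

8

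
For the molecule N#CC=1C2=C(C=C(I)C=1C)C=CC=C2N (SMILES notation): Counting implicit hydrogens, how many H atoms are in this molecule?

9

Walk through each heavy atom and fill implicit hydrogens from standard valence (C 4, N 3, O 2, S 2, halogen 1):
  atom 1: N, bond orders sum to 3 (valence 3) → 0 H
  atom 2: C, bond orders sum to 4 (valence 4) → 0 H
  atom 3: C, bond orders sum to 4 (valence 4) → 0 H
  atom 4: C, bond orders sum to 4 (valence 4) → 0 H
  atom 5: C, bond orders sum to 4 (valence 4) → 0 H
  atom 6: C, bond orders sum to 3 (valence 4) → 1 H
  atom 7: C, bond orders sum to 4 (valence 4) → 0 H
  atom 8: I (halogen, monovalent) → 0 H
  atom 9: C, bond orders sum to 4 (valence 4) → 0 H
  atom 10: C, bond orders sum to 1 (valence 4) → 3 H
  atom 11: C, bond orders sum to 3 (valence 4) → 1 H
  atom 12: C, bond orders sum to 3 (valence 4) → 1 H
  atom 13: C, bond orders sum to 3 (valence 4) → 1 H
  atom 14: C, bond orders sum to 4 (valence 4) → 0 H
  atom 15: N, bond orders sum to 1 (valence 3) → 2 H
Total hydrogens: 9.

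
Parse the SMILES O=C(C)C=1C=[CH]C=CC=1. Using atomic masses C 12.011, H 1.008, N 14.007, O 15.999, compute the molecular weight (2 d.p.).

120.15 g/mol

First, the molecular formula is C8H8O (counting implicit H from valence).
  C: 8 × 12.011 = 96.088
  H: 8 × 1.008 = 8.064
  O: 1 × 15.999 = 15.999
Sum: 8×12.011 + 8×1.008 + 1×15.999 = 120.151 → 120.15 g/mol.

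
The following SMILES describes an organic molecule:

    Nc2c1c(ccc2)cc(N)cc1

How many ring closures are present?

2

In SMILES, each pair of matching ring-closure digits denotes one ring-closing bond; the number of such bonds equals the number of independent rings.
Ring-closure bonds here: 2.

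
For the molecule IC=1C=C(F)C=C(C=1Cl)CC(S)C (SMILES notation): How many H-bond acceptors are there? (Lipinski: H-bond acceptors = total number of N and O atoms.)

N atoms: 0; O atoms: 0.
Lipinski HBA = 0 + 0 = 0.

0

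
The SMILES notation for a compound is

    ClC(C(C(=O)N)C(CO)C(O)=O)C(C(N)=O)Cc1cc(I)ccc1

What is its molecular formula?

C15H18ClIN2O5

Walk through each heavy atom and fill implicit hydrogens from standard valence (C 4, N 3, O 2, S 2, halogen 1); for lowercase aromatic atoms, an aromatic c carries 1 H when it has two neighbours and 0 H with three, and aromatic n carries 0 H:
  atom 1: Cl (halogen, monovalent) → 0 H
  atom 2: C, bond orders sum to 3 (valence 4) → 1 H
  atom 3: C, bond orders sum to 3 (valence 4) → 1 H
  atom 4: C, bond orders sum to 4 (valence 4) → 0 H
  atom 5: O, bond orders sum to 2 (valence 2) → 0 H
  atom 6: N, bond orders sum to 1 (valence 3) → 2 H
  atom 7: C, bond orders sum to 3 (valence 4) → 1 H
  atom 8: C, bond orders sum to 2 (valence 4) → 2 H
  atom 9: O, bond orders sum to 1 (valence 2) → 1 H
  atom 10: C, bond orders sum to 4 (valence 4) → 0 H
  atom 11: O, bond orders sum to 1 (valence 2) → 1 H
  atom 12: O, bond orders sum to 2 (valence 2) → 0 H
  atom 13: C, bond orders sum to 3 (valence 4) → 1 H
  atom 14: C, bond orders sum to 4 (valence 4) → 0 H
  atom 15: N, bond orders sum to 1 (valence 3) → 2 H
  atom 16: O, bond orders sum to 2 (valence 2) → 0 H
  atom 17: C, bond orders sum to 2 (valence 4) → 2 H
  atom 18: aromatic c, 3 neighbours → 0 H
  atom 19: aromatic c, 2 neighbours → 1 H
  atom 20: aromatic c, 3 neighbours → 0 H
  atom 21: I (halogen, monovalent) → 0 H
  atom 22: aromatic c, 2 neighbours → 1 H
  atom 23: aromatic c, 2 neighbours → 1 H
  atom 24: aromatic c, 2 neighbours → 1 H
Totals → C:15, H:18, Cl:1, I:1, N:2, O:5.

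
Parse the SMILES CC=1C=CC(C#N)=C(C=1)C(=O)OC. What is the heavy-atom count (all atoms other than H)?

Every atom symbol written in the SMILES (organic subset) is one heavy atom; implicit H are not written.
Heavy atoms by element → C:10, N:1, O:2.
Total: 13.

13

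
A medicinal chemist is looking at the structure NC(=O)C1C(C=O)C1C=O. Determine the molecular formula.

C6H7NO3

Walk through each heavy atom and fill implicit hydrogens from standard valence (C 4, N 3, O 2, S 2, halogen 1):
  atom 1: N, bond orders sum to 1 (valence 3) → 2 H
  atom 2: C, bond orders sum to 4 (valence 4) → 0 H
  atom 3: O, bond orders sum to 2 (valence 2) → 0 H
  atom 4: C, bond orders sum to 3 (valence 4) → 1 H
  atom 5: C, bond orders sum to 3 (valence 4) → 1 H
  atom 6: C, bond orders sum to 3 (valence 4) → 1 H
  atom 7: O, bond orders sum to 2 (valence 2) → 0 H
  atom 8: C, bond orders sum to 3 (valence 4) → 1 H
  atom 9: C, bond orders sum to 3 (valence 4) → 1 H
  atom 10: O, bond orders sum to 2 (valence 2) → 0 H
Totals → C:6, H:7, N:1, O:3.
In Hill order: C6H7NO3.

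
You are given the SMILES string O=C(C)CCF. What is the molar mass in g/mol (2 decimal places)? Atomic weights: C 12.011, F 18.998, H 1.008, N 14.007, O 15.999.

First, the molecular formula is C4H7FO (counting implicit H from valence).
  C: 4 × 12.011 = 48.044
  F: 1 × 18.998 = 18.998
  H: 7 × 1.008 = 7.056
  O: 1 × 15.999 = 15.999
Sum: 4×12.011 + 1×18.998 + 7×1.008 + 1×15.999 = 90.097 → 90.10 g/mol.

90.10 g/mol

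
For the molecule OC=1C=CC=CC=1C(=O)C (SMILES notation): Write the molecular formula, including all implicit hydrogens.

C8H8O2

Walk through each heavy atom and fill implicit hydrogens from standard valence (C 4, N 3, O 2, S 2, halogen 1):
  atom 1: O, bond orders sum to 1 (valence 2) → 1 H
  atom 2: C, bond orders sum to 4 (valence 4) → 0 H
  atom 3: C, bond orders sum to 3 (valence 4) → 1 H
  atom 4: C, bond orders sum to 3 (valence 4) → 1 H
  atom 5: C, bond orders sum to 3 (valence 4) → 1 H
  atom 6: C, bond orders sum to 3 (valence 4) → 1 H
  atom 7: C, bond orders sum to 4 (valence 4) → 0 H
  atom 8: C, bond orders sum to 4 (valence 4) → 0 H
  atom 9: O, bond orders sum to 2 (valence 2) → 0 H
  atom 10: C, bond orders sum to 1 (valence 4) → 3 H
Totals → C:8, H:8, O:2.
In Hill order: C8H8O2.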